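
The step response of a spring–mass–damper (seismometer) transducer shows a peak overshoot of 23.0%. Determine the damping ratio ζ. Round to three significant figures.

Inverting the overshoot relation: ζ = |ln 0.230|/√(π² + ln²0.230) = 0.424.

ζ ≈ 0.424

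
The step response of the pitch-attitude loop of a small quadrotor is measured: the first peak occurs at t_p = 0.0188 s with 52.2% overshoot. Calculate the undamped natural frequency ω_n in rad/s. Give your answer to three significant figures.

ω_n ≈ 171 rad/s

The overshoot fixes ζ = −ln(OS)/√(π²+ln²(OS)) = 0.203.
t_p = π/ω_d ⇒ ω_d = 167 rad/s; then ω_n = ω_d/√(1−ζ²) = 171 rad/s.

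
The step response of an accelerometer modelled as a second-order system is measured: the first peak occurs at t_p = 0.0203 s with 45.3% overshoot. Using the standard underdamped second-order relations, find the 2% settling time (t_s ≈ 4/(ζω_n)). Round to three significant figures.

t_s ≈ 0.103 s

The overshoot fixes ζ = −ln(OS)/√(π²+ln²(OS)) = 0.244.
From t_p = π/ω_d, ω_d = π/0.0203 = 155 rad/s, so ω_n = ω_d/√(1−ζ²) = 160 rad/s.
t_s ≈ 4/(ζω_n) = 4/(0.244·160) = 0.103 s.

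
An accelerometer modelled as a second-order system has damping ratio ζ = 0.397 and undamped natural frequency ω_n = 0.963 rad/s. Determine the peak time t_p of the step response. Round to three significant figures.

The damped frequency is ω_d = ω_n√(1−ζ²) = 0.963·√(1−0.158) = 0.884 rad/s.
Peak time t_p = π/ω_d = π/0.884 = 3.55 s.

t_p ≈ 3.55 s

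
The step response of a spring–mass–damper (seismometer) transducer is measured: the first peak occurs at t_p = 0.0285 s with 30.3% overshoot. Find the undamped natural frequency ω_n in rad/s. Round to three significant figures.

ω_n ≈ 118 rad/s

ζ from %OS: ζ = |ln 0.303|/√(π²+ln²0.303) = 0.355.
From t_p = π/ω_d, ω_d = π/0.0285 = 110 rad/s, so ω_n = ω_d/√(1−ζ²) = 118 rad/s.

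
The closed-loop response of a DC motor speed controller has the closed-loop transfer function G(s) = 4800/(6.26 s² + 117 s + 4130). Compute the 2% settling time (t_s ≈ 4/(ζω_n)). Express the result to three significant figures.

t_s ≈ 0.428 s

Dividing through by 6.26: denominator becomes s² + 18.69 s + 659.7.
So ω_n = √659.7 = 25.7 rad/s and ζ = 18.69/(2·25.7) = 0.364.
t_s ≈ 4/(ζω_n) = 0.428 s.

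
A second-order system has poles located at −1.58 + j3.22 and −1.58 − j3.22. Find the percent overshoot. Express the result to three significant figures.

%OS ≈ 21.4%

With σ = 1.58, ω_d = 3.22: ω_n = √(σ²+ω_d²) = 3.59 rad/s, ζ = σ/ω_n = 0.441.
%OS = 100 e^{−πζ/√(1−ζ²)} with ζ = 0.441 gives 21.4%.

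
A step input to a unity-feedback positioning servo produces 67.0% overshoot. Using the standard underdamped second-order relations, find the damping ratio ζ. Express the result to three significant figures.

From %OS = 100·exp(−πζ/√(1−ζ²)), invert to get ζ = −ln(OS)/√(π² + ln²(OS)) with OS = 0.670.
−ln 0.670 = 0.4005, so ζ = 0.4005/√(π² + 0.1604) = 0.126.

ζ ≈ 0.126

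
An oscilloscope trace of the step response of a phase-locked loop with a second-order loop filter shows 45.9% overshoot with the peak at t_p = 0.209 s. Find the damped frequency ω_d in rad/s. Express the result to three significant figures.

ω_d ≈ 15.0 rad/s

t_p = π/ω_d, so ω_d = π/0.209 = 15.0 rad/s.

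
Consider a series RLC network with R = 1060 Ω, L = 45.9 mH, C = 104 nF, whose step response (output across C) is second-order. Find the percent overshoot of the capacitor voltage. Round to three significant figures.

For a series RLC circuit (capacitor voltage as output), ω_n = 1/√(LC) = 1/√(45.9 mH · 104 nF) = 14500 rad/s.
ζ = (R/2)·√(C/L) = (1060/2)·√(104 nF/45.9 mH) = 0.798.
%OS = 100·exp(−πζ/√(1−ζ²)) = 1.57%.

%OS ≈ 1.57%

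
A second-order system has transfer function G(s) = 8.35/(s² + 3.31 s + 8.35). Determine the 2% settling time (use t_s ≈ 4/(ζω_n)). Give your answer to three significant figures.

Comparing the denominator to s² + 2ζω_n s + ω_n²: ω_n = √8.35 = 2.89 rad/s, and 2ζω_n = 3.31 so ζ = 3.31/(2·2.89) = 0.573.
t_s ≈ 4/(ζω_n) = 4/(0.573·2.89) = 2.42 s.

t_s ≈ 2.42 s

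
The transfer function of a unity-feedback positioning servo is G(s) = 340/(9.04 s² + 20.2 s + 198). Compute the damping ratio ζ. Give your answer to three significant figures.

Dividing through by 9.04: denominator becomes s² + 2.235 s + 21.90.
So ω_n = √21.90 = 4.68 rad/s and ζ = 2.235/(2·4.68) = 0.239.

ζ ≈ 0.239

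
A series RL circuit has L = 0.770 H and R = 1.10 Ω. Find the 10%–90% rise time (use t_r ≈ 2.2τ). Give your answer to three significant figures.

t_r ≈ 1.54 s

τ = L/R = 0.770/1.10 = 0.700 s.
t_r ≈ 2.2τ = 1.54 s.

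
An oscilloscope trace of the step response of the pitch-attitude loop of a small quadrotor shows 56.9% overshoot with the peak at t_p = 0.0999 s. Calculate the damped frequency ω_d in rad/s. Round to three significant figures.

t_p = π/ω_d, so ω_d = π/0.0999 = 31.4 rad/s.

ω_d ≈ 31.4 rad/s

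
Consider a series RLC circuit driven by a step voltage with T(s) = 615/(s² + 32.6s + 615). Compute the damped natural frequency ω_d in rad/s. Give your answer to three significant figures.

Comparing the denominator to s² + 2ζω_n s + ω_n²: ω_n = √615 = 24.8 rad/s, and 2ζω_n = 32.6 so ζ = 32.6/(2·24.8) = 0.657.
ω_d = 24.8·√(1 − 0.657²) = 18.7 rad/s.

ω_d ≈ 18.7 rad/s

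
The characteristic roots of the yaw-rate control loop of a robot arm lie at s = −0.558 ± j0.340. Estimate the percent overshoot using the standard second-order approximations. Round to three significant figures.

%OS ≈ 0.577%

|pole| = ω_n = √(0.558² + 0.340²) = 0.653 rad/s; ζ = cos θ = σ/ω_n = 0.854.
%OS = 100 e^{−πζ/√(1−ζ²)} with ζ = 0.854 gives 0.577%.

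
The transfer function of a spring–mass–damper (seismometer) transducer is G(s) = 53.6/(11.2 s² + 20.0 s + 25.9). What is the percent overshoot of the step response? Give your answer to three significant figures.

%OS ≈ 10.2%

Dividing through by 11.2: denominator becomes s² + 1.786 s + 2.312.
So ω_n = √2.312 = 1.52 rad/s and ζ = 1.786/(2·1.52) = 0.587.
%OS = 100 e^{−πζ/√(1−ζ²)} with ζ = 0.587 gives 10.2%.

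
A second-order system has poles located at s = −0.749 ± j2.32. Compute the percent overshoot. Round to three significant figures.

With σ = 0.749, ω_d = 2.32: ω_n = √(σ²+ω_d²) = 2.44 rad/s, ζ = σ/ω_n = 0.307.
Overshoot: exp(−π·0.307/√(1−0.307²)) = 0.363, i.e. 36.3%.

%OS ≈ 36.3%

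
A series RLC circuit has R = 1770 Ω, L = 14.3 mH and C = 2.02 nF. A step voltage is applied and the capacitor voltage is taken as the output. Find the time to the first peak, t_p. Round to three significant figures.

For a series RLC circuit (capacitor voltage as output), ω_n = 1/√(LC) = 1/√(14.3 mH · 2.02 nF) = 186000 rad/s.
ζ = (R/2)·√(C/L) = (1770/2)·√(2.02 nF/14.3 mH) = 0.333.
ω_d = 186000·√(1 − 0.333²) = 175000 rad/s. t_p = π/ω_d = 0.0000179 s.

t_p ≈ 0.0000179 s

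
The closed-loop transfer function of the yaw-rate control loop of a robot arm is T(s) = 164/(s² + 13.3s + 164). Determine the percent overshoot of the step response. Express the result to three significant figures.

ω_n = √164 = 12.8 rad/s; ζ = 13.3/(2·12.8) = 0.519.
Overshoot: exp(−π·0.519/√(1−0.519²)) = 0.148, i.e. 14.8%.

%OS ≈ 14.8%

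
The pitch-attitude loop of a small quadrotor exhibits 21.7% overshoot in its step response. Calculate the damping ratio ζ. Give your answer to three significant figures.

Inverting the overshoot relation: ζ = |ln 0.217|/√(π² + ln²0.217) = 0.437.

ζ ≈ 0.437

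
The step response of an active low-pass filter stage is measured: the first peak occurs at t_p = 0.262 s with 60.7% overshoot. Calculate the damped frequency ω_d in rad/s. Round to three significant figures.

ω_d ≈ 12.0 rad/s

t_p = π/ω_d, so ω_d = π/0.262 = 12.0 rad/s.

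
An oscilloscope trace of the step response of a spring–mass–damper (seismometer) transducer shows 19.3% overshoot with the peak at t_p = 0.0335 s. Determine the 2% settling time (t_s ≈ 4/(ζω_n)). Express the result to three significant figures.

t_s ≈ 0.0815 s

From the overshoot, ζ = −ln(OS)/√(π²+ln²(OS)) = 0.464.
From t_p = π/ω_d, ω_d = π/0.0335 = 93.8 rad/s, so ω_n = ω_d/√(1−ζ²) = 106 rad/s.
t_s ≈ 4/(ζω_n) = 4/(0.464·106) = 0.0815 s.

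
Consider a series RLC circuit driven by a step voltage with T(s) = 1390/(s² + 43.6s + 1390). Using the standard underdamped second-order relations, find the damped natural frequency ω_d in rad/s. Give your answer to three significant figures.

Comparing the denominator to s² + 2ζω_n s + ω_n²: ω_n = √1390 = 37.3 rad/s, and 2ζω_n = 43.6 so ζ = 43.6/(2·37.3) = 0.585.
ω_d = ω_n√(1−ζ²) = 30.2 rad/s.

ω_d ≈ 30.2 rad/s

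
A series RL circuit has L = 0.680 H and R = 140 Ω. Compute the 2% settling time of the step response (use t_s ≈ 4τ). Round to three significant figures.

t_s ≈ 0.0194 s

τ = L/R = 0.680/140 = 0.00486 s.
t_s ≈ 4τ = 0.0194 s.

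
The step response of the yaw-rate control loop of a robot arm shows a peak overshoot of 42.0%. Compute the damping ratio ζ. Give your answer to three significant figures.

ζ = −ln(OS)/√(π² + (ln OS)²). With OS = 0.420, ln OS = −0.8675 and ζ = 0.8675/3.259 = 0.266.

ζ ≈ 0.266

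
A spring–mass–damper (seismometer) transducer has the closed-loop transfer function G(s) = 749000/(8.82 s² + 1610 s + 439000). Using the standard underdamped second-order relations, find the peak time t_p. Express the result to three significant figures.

Dividing through by 8.82: denominator becomes s² + 182.5 s + 49770.
So ω_n = √49770 = 223 rad/s and ζ = 182.5/(2·223) = 0.409.
ω_d = 223·√(1 − 0.409²) = 204 rad/s. t_p = π/ω_d = 0.0154 s.

t_p ≈ 0.0154 s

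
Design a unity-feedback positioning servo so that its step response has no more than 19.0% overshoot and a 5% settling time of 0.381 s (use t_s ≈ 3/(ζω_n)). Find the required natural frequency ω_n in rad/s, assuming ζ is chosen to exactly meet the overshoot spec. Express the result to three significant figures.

ω_n ≈ 16.8 rad/s

ζ = −ln(OS)/√(π² + (ln OS)²). With OS = 0.190, ln OS = −1.661 and ζ = 1.661/3.554 = 0.467.
Then ω_n = 3/(ζ t_s) = 3/(0.467 × 0.381) = 16.8 rad/s.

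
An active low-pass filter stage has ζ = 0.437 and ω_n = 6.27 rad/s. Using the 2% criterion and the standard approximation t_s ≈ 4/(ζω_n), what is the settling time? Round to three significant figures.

t_s ≈ 4/(ζω_n) = 4/(0.437 × 6.27) = 1.46 s.

t_s ≈ 1.46 s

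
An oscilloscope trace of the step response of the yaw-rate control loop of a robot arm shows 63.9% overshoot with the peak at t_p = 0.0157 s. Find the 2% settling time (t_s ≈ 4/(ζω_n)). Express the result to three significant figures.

The overshoot fixes ζ = −ln(OS)/√(π²+ln²(OS)) = 0.141.
t_p = π/ω_d ⇒ ω_d = 200 rad/s; then ω_n = ω_d/√(1−ζ²) = 202 rad/s.
t_s ≈ 4/(ζω_n) = 4/(0.141·202) = 0.140 s.

t_s ≈ 0.140 s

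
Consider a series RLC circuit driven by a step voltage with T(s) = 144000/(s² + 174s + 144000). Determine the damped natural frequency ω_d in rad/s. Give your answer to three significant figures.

ω_n = √144000 = 379 rad/s; ζ = 174/(2·379) = 0.229.
ω_d = ω_n√(1−ζ²) = 369 rad/s.

ω_d ≈ 369 rad/s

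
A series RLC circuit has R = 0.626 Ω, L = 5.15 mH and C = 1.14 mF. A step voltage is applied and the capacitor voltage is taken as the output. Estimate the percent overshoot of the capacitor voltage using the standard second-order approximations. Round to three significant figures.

For a series RLC circuit (capacitor voltage as output), ω_n = 1/√(LC) = 1/√(5.15 mH · 1.14 mF) = 413 rad/s.
ζ = (R/2)·√(C/L) = (0.626/2)·√(1.14 mF/5.15 mH) = 0.147.
%OS = 100 e^{−πζ/√(1−ζ²)} with ζ = 0.147 gives 62.6%.

%OS ≈ 62.6%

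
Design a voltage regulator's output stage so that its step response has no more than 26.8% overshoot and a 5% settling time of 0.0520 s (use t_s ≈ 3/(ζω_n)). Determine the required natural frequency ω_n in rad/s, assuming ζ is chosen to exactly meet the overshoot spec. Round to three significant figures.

ω_n ≈ 149 rad/s

ζ = −ln(OS)/√(π² + (ln OS)²). With OS = 0.268, ln OS = −1.317 and ζ = 1.317/3.406 = 0.387.
Then ω_n = 3/(ζ t_s) = 3/(0.387 × 0.0520) = 149 rad/s.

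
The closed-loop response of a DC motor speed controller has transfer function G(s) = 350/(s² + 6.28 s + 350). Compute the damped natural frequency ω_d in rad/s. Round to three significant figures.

Comparing the denominator to s² + 2ζω_n s + ω_n²: ω_n = √350 = 18.7 rad/s, and 2ζω_n = 6.28 so ζ = 6.28/(2·18.7) = 0.168.
The damped frequency ω_d = ω_n√(1−ζ²) = 18.4 rad/s.

ω_d ≈ 18.4 rad/s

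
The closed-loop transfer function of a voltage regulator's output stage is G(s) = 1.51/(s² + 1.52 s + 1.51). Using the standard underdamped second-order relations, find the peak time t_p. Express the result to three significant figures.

ω_n = √1.51 = 1.23 rad/s; ζ = 1.52/(2·1.23) = 0.618.
The damped frequency ω_d = ω_n√(1−ζ²) = 0.966 rad/s. Then t_p = π/ω_d = 3.25 s.

t_p ≈ 3.25 s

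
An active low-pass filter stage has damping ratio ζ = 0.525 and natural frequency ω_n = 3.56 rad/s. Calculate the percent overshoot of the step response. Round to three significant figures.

For an underdamped second-order system, %OS = 100·exp(−πζ/√(1−ζ²)).
πζ/√(1−ζ²) = π·0.525/√(1−0.276) = 1.938, so %OS = 100·e^(−1.938) = 14.4%.

%OS ≈ 14.4%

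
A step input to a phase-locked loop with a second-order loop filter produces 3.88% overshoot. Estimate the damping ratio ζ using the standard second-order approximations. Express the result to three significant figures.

ζ ≈ 0.719

From %OS = 100·exp(−πζ/√(1−ζ²)), invert to get ζ = −ln(OS)/√(π² + ln²(OS)) with OS = 0.0388.
−ln 0.0388 = 3.249, so ζ = 3.249/√(π² + 10.56) = 0.719.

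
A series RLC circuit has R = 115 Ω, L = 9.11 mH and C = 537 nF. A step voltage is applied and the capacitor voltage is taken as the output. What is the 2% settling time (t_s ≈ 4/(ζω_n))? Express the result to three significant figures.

t_s ≈ 0.000634 s

For a series RLC circuit (capacitor voltage as output), ω_n = 1/√(LC) = 1/√(9.11 mH · 537 nF) = 14300 rad/s.
ζ = (R/2)·√(C/L) = (115/2)·√(537 nF/9.11 mH) = 0.441.
t_s ≈ 4/(ζω_n) = 0.000634 s.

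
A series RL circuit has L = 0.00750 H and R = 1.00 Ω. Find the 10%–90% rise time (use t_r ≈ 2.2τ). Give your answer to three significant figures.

τ = L/R = 0.00750/1.00 = 0.00750 s.
t_r ≈ 2.2τ = 0.0165 s.

t_r ≈ 0.0165 s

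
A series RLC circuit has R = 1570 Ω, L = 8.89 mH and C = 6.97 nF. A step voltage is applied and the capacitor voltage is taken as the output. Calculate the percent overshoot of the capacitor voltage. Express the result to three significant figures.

%OS ≈ 4.80%

For a series RLC circuit (capacitor voltage as output), ω_n = 1/√(LC) = 1/√(8.89 mH · 6.97 nF) = 127000 rad/s.
ζ = (R/2)·√(C/L) = (1570/2)·√(6.97 nF/8.89 mH) = 0.695.
%OS = 100·exp(−πζ/√(1−ζ²)) = 4.80%.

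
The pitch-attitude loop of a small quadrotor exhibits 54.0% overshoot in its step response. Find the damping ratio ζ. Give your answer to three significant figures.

ζ ≈ 0.192

ζ = −ln(OS)/√(π² + (ln OS)²). With OS = 0.540, ln OS = −0.6162 and ζ = 0.6162/3.201 = 0.192.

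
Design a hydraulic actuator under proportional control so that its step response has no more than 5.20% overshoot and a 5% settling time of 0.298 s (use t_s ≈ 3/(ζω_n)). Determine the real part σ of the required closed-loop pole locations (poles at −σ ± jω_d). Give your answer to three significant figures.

σ ≈ 10.1

The settling-time spec alone fixes σ = ζω_n = 3/t_s = 3/0.298 = 10.1.
(Overshoot then fixes ζ = 0.685 and hence ω_d = σ·√(1−ζ²)/ζ = 10.7 rad/s.)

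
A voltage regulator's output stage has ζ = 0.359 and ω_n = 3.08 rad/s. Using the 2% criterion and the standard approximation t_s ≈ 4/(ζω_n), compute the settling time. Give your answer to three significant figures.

t_s ≈ 4/(ζω_n) = 4/(0.359 × 3.08) = 3.62 s.

t_s ≈ 3.62 s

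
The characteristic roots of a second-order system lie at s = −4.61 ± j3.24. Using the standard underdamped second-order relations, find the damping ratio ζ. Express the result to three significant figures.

With σ = 4.61, ω_d = 3.24: ω_n = √(σ²+ω_d²) = 5.63 rad/s, ζ = σ/ω_n = 0.818.

ζ ≈ 0.818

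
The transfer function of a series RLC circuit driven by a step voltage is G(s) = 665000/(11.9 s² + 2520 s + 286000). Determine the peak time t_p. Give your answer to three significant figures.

Dividing through by 11.9: denominator becomes s² + 211.8 s + 24030.
So ω_n = √24030 = 155 rad/s and ζ = 211.8/(2·155) = 0.683.
ω_d = ω_n√(1−ζ²) = 113 rad/s. t_p = π/ω_d = 0.0277 s.

t_p ≈ 0.0277 s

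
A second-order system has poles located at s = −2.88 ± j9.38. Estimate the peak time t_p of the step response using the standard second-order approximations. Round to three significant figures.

t_p = π/ω_d with ω_d = 9.38 (the imaginary part), so t_p = 0.335 s.

t_p ≈ 0.335 s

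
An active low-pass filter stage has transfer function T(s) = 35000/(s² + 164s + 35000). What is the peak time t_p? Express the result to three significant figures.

Matching coefficients with s² + 2ζω_n s + ω_n² gives ω_n² = 35000 ⇒ ω_n = 187 rad/s, and ζ = 164/(2ω_n) = 0.438.
ω_d = ω_n√(1−ζ²) = 168 rad/s. Then t_p = π/ω_d = 0.0187 s.

t_p ≈ 0.0187 s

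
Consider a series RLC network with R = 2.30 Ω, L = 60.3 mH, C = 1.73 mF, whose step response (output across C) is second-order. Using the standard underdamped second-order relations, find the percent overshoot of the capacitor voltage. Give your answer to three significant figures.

For a series RLC circuit (capacitor voltage as output), ω_n = 1/√(LC) = 1/√(60.3 mH · 1.73 mF) = 97.9 rad/s.
ζ = (R/2)·√(C/L) = (2.30/2)·√(1.73 mF/60.3 mH) = 0.195.
%OS = 100 e^{−πζ/√(1−ζ²)} with ζ = 0.195 gives 53.6%.

%OS ≈ 53.6%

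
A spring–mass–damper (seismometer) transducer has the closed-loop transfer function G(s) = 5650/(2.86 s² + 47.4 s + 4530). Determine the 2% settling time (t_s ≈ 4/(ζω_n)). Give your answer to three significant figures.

t_s ≈ 0.483 s

Dividing through by 2.86: denominator becomes s² + 16.57 s + 1584.
So ω_n = √1584 = 39.8 rad/s and ζ = 16.57/(2·39.8) = 0.208.
t_s ≈ 4/(ζω_n) = 0.483 s.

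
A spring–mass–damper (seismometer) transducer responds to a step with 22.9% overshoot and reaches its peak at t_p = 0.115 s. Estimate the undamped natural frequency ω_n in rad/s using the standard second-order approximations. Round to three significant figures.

ω_n ≈ 30.2 rad/s

ζ from %OS: ζ = |ln 0.229|/√(π²+ln²0.229) = 0.425.
From t_p = π/ω_d, ω_d = π/0.115 = 27.3 rad/s, so ω_n = ω_d/√(1−ζ²) = 30.2 rad/s.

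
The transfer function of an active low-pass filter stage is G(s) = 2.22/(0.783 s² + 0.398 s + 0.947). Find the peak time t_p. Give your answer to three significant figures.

t_p ≈ 2.94 s

Dividing through by 0.783: denominator becomes s² + 0.5083 s + 1.209.
So ω_n = √1.209 = 1.10 rad/s and ζ = 0.5083/(2·1.10) = 0.231.
ω_d = ω_n√(1−ζ²) = 1.07 rad/s. t_p = π/ω_d = 2.94 s.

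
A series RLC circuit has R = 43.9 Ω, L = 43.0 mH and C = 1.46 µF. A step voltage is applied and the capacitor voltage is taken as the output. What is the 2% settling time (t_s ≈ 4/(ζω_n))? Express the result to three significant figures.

For a series RLC circuit (capacitor voltage as output), ω_n = 1/√(LC) = 1/√(43.0 mH · 1.46 µF) = 3990 rad/s.
ζ = (R/2)·√(C/L) = (43.9/2)·√(1.46 µF/43.0 mH) = 0.128.
t_s ≈ 4/(ζω_n) = 0.00784 s.

t_s ≈ 0.00784 s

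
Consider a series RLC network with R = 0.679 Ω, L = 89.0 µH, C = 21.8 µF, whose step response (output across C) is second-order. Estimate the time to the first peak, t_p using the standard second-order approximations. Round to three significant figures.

t_p ≈ 0.000140 s

For a series RLC circuit (capacitor voltage as output), ω_n = 1/√(LC) = 1/√(89.0 µH · 21.8 µF) = 22700 rad/s.
ζ = (R/2)·√(C/L) = (0.679/2)·√(21.8 µF/89.0 µH) = 0.168.
ω_d = 22700·√(1 − 0.168²) = 22400 rad/s. t_p = π/ω_d = 0.000140 s.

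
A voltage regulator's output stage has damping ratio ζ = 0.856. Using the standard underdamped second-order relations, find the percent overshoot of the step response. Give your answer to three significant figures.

For an underdamped second-order system, %OS = 100·exp(−πζ/√(1−ζ²)).
πζ/√(1−ζ²) = π·0.856/√(1−0.733) = 5.202, so %OS = 100·e^(−5.202) = 0.551%.

%OS ≈ 0.551%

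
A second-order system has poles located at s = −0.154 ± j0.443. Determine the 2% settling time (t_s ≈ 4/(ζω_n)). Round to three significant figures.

For poles at −σ ± jω_d, ζω_n = σ = 0.154, so t_s ≈ 4/σ = 26.0 s.

t_s ≈ 26.0 s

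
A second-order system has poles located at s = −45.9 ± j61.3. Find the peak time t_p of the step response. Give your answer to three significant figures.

t_p ≈ 0.0512 s

t_p = π/ω_d with ω_d = 61.3 (the imaginary part), so t_p = 0.0512 s.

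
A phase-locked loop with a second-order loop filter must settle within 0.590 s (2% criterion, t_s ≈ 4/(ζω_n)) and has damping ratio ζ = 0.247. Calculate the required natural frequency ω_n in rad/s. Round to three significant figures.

ω_n ≈ 27.4 rad/s

Rearranging t_s ≈ 4/(ζω_n) gives ω_n = 4/(ζ·t_s) = 4/(0.247 × 0.590) = 27.4 rad/s.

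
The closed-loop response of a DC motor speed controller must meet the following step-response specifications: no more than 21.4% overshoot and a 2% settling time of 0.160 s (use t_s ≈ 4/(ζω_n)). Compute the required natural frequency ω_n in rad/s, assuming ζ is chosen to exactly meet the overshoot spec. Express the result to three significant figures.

From %OS = 100·exp(−πζ/√(1−ζ²)), invert to get ζ = −ln(OS)/√(π² + ln²(OS)) with OS = 0.214.
−ln 0.214 = 1.542, so ζ = 1.542/√(π² + 2.377) = 0.441.
From t_s ≈ 4/(ζω_n): ω_n = 4/(ζ·t_s) = 4/(0.441·0.160) = 56.7 rad/s.

ω_n ≈ 56.7 rad/s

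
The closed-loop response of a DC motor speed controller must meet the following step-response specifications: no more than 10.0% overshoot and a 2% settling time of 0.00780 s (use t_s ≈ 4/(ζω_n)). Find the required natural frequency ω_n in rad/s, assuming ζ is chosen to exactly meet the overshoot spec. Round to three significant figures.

ζ = −ln(OS)/√(π² + (ln OS)²). With OS = 0.100, ln OS = −2.303 and ζ = 2.303/3.895 = 0.591.
From t_s ≈ 4/(ζω_n): ω_n = 4/(ζ·t_s) = 4/(0.591·0.00780) = 867 rad/s.

ω_n ≈ 867 rad/s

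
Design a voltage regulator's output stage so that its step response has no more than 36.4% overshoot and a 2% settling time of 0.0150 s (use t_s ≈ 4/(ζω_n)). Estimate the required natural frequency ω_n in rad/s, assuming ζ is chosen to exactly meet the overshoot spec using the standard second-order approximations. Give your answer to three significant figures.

ω_n ≈ 871 rad/s

From %OS = 100·exp(−πζ/√(1−ζ²)), invert to get ζ = −ln(OS)/√(π² + ln²(OS)) with OS = 0.364.
−ln 0.364 = 1.011, so ζ = 1.011/√(π² + 1.021) = 0.306.
Then ω_n = 4/(ζ t_s) = 4/(0.306 × 0.0150) = 871 rad/s.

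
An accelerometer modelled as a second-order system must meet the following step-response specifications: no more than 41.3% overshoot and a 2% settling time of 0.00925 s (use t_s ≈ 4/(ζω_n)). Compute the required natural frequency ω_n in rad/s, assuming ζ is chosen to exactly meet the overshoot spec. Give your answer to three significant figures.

ω_n ≈ 1600 rad/s

Inverting the overshoot relation: ζ = |ln 0.413|/√(π² + ln²0.413) = 0.271.
Then ω_n = 4/(ζ t_s) = 4/(0.271 × 0.00925) = 1600 rad/s.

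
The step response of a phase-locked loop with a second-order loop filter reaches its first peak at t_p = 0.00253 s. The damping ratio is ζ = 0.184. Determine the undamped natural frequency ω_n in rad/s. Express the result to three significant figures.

Peak time t_p = π/ω_d, so ω_d = π/t_p = π/0.00253 = 1240 rad/s.
ω_n = ω_d/√(1−ζ²) = 1240/√0.966 = 1260 rad/s.

ω_n ≈ 1260 rad/s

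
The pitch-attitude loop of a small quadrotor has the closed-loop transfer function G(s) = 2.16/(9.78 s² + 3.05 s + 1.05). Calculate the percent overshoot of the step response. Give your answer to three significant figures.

Dividing through by 9.78: denominator becomes s² + 0.3119 s + 0.1074.
So ω_n = √0.1074 = 0.328 rad/s and ζ = 0.3119/(2·0.328) = 0.476.
Overshoot: exp(−π·0.476/√(1−0.476²)) = 0.183, i.e. 18.3%.

%OS ≈ 18.3%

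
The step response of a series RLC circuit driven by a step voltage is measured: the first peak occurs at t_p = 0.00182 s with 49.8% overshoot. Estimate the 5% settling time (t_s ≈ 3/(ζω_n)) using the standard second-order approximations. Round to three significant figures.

ζ from %OS: ζ = |ln 0.498|/√(π²+ln²0.498) = 0.217.
From t_p = π/ω_d, ω_d = π/0.00182 = 1730 rad/s, so ω_n = ω_d/√(1−ζ²) = 1770 rad/s.
t_s ≈ 3/(ζω_n) = 3/(0.217·1770) = 0.00783 s.

t_s ≈ 0.00783 s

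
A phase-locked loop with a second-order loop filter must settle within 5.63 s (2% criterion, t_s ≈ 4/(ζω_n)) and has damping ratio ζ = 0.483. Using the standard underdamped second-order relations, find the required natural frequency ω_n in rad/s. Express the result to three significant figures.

ω_n ≈ 1.47 rad/s

Rearranging t_s ≈ 4/(ζω_n) gives ω_n = 4/(ζ·t_s) = 4/(0.483 × 5.63) = 1.47 rad/s.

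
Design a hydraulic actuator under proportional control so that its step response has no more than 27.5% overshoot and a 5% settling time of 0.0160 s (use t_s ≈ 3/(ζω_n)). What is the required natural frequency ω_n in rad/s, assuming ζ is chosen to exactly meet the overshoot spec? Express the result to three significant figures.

ζ = −ln(OS)/√(π² + (ln OS)²). With OS = 0.275, ln OS = −1.291 and ζ = 1.291/3.397 = 0.380.
From t_s ≈ 3/(ζω_n): ω_n = 3/(ζ·t_s) = 3/(0.380·0.0160) = 493 rad/s.

ω_n ≈ 493 rad/s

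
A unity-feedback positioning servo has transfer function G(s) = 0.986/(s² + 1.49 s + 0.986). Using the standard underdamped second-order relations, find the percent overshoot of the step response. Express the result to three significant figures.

%OS ≈ 2.83%

Matching coefficients with s² + 2ζω_n s + ω_n² gives ω_n² = 0.986 ⇒ ω_n = 0.993 rad/s, and ζ = 1.49/(2ω_n) = 0.750.
Overshoot: exp(−π·0.750/√(1−0.750²)) = 0.0283, i.e. 2.83%.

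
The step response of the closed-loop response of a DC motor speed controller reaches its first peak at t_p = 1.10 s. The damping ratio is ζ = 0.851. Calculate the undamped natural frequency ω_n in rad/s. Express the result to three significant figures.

Peak time t_p = π/ω_d, so ω_d = π/t_p = π/1.10 = 2.86 rad/s.
ω_n = ω_d/√(1−ζ²) = 2.86/√0.276 = 5.44 rad/s.

ω_n ≈ 5.44 rad/s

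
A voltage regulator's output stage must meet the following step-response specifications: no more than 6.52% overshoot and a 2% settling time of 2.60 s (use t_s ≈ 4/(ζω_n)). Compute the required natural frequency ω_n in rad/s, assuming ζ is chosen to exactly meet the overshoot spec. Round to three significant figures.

Inverting the overshoot relation: ζ = |ln 0.0652|/√(π² + ln²0.0652) = 0.656.
From t_s ≈ 4/(ζω_n): ω_n = 4/(ζ·t_s) = 4/(0.656·2.60) = 2.35 rad/s.

ω_n ≈ 2.35 rad/s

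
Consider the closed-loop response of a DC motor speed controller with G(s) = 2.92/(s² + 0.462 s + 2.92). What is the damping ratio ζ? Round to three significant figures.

ζ ≈ 0.135

Comparing the denominator to s² + 2ζω_n s + ω_n²: ω_n = √2.92 = 1.71 rad/s, and 2ζω_n = 0.462 so ζ = 0.462/(2·1.71) = 0.135.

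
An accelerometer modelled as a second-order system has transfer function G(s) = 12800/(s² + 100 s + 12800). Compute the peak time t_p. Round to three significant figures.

Comparing the denominator to s² + 2ζω_n s + ω_n²: ω_n = √12800 = 113 rad/s, and 2ζω_n = 100 so ζ = 100/(2·113) = 0.442.
ω_d = 113·√(1 − 0.442²) = 101 rad/s. Then t_p = π/ω_d = 0.0310 s.

t_p ≈ 0.0310 s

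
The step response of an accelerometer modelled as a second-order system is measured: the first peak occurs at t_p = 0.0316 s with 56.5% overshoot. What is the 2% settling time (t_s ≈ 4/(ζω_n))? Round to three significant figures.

t_s ≈ 0.221 s

From the overshoot, ζ = −ln(OS)/√(π²+ln²(OS)) = 0.179.
From t_p = π/ω_d, ω_d = π/0.0316 = 99.4 rad/s, so ω_n = ω_d/√(1−ζ²) = 101 rad/s.
t_s ≈ 4/(ζω_n) = 4/(0.179·101) = 0.221 s.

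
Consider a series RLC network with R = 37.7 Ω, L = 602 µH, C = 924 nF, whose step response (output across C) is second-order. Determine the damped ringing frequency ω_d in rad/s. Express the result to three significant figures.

For a series RLC circuit (capacitor voltage as output), ω_n = 1/√(LC) = 1/√(602 µH · 924 nF) = 42400 rad/s.
ζ = (R/2)·√(C/L) = (37.7/2)·√(924 nF/602 µH) = 0.738.
ω_d = 42400·√(1 − 0.738²) = 28600 rad/s.

ω_d ≈ 28600 rad/s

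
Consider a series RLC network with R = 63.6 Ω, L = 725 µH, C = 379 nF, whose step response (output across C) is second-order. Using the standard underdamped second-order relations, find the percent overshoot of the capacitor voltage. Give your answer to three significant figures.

For a series RLC circuit (capacitor voltage as output), ω_n = 1/√(LC) = 1/√(725 µH · 379 nF) = 60300 rad/s.
ζ = (R/2)·√(C/L) = (63.6/2)·√(379 nF/725 µH) = 0.727.
%OS = 100·exp(−πζ/√(1−ζ²)) = 3.59%.

%OS ≈ 3.59%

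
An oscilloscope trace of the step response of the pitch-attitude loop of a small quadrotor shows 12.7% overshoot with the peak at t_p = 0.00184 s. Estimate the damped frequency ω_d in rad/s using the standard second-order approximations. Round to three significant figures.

ω_d ≈ 1710 rad/s

t_p = π/ω_d, so ω_d = π/0.00184 = 1710 rad/s.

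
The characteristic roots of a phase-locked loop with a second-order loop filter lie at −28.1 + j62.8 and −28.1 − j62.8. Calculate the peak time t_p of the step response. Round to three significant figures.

t_p = π/ω_d with ω_d = 62.8 (the imaginary part), so t_p = 0.0500 s.

t_p ≈ 0.0500 s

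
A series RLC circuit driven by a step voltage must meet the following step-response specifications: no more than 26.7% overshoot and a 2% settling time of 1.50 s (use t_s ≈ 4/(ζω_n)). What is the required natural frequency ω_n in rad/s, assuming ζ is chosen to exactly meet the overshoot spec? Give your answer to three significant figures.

From %OS = 100·exp(−πζ/√(1−ζ²)), invert to get ζ = −ln(OS)/√(π² + ln²(OS)) with OS = 0.267.
−ln 0.267 = 1.321, so ζ = 1.321/√(π² + 1.744) = 0.387.
Then ω_n = 4/(ζ t_s) = 4/(0.387 × 1.50) = 6.88 rad/s.

ω_n ≈ 6.88 rad/s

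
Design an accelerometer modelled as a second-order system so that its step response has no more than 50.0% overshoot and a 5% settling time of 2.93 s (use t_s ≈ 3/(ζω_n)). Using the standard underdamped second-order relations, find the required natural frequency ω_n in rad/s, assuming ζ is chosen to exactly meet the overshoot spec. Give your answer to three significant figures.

ζ = −ln(OS)/√(π² + (ln OS)²). With OS = 0.500, ln OS = −0.6931 and ζ = 0.6931/3.217 = 0.215.
From t_s ≈ 3/(ζω_n): ω_n = 3/(ζ·t_s) = 3/(0.215·2.93) = 4.75 rad/s.

ω_n ≈ 4.75 rad/s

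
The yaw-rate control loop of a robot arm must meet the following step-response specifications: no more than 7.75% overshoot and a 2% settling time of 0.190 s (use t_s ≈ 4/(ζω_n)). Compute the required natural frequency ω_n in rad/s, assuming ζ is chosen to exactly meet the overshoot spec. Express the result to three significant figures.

ω_n ≈ 33.3 rad/s

Inverting the overshoot relation: ζ = |ln 0.0775|/√(π² + ln²0.0775) = 0.631.
Then ω_n = 4/(ζ t_s) = 4/(0.631 × 0.190) = 33.3 rad/s.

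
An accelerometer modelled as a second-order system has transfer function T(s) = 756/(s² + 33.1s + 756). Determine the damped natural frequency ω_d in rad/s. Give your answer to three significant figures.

Comparing the denominator to s² + 2ζω_n s + ω_n²: ω_n = √756 = 27.5 rad/s, and 2ζω_n = 33.1 so ζ = 33.1/(2·27.5) = 0.602.
ω_d = 27.5·√(1 − 0.602²) = 22.0 rad/s.

ω_d ≈ 22.0 rad/s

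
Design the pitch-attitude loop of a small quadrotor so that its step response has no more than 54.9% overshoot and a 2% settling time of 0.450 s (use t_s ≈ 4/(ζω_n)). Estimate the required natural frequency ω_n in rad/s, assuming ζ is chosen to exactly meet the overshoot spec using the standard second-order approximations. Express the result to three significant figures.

ω_n ≈ 47.4 rad/s

Inverting the overshoot relation: ζ = |ln 0.549|/√(π² + ln²0.549) = 0.187.
From t_s ≈ 4/(ζω_n): ω_n = 4/(ζ·t_s) = 4/(0.187·0.450) = 47.4 rad/s.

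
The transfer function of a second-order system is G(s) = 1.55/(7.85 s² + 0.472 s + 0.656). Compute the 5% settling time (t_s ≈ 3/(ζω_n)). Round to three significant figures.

t_s ≈ 99.8 s

Dividing through by 7.85: denominator becomes s² + 0.06013 s + 0.08357.
So ω_n = √0.08357 = 0.289 rad/s and ζ = 0.06013/(2·0.289) = 0.104.
t_s ≈ 3/(ζω_n) = 99.8 s.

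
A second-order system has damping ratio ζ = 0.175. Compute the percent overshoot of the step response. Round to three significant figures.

%OS ≈ 57.2%

For an underdamped second-order system, %OS = 100·exp(−πζ/√(1−ζ²)).
πζ/√(1−ζ²) = π·0.175/√(1−0.0306) = 0.5584, so %OS = 100·e^(−0.5584) = 57.2%.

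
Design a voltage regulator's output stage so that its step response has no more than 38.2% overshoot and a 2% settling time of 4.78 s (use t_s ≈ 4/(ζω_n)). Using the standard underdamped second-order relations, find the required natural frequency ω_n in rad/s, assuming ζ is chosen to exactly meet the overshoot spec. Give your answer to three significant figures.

ω_n ≈ 2.86 rad/s

From %OS = 100·exp(−πζ/√(1−ζ²)), invert to get ζ = −ln(OS)/√(π² + ln²(OS)) with OS = 0.382.
−ln 0.382 = 0.9623, so ζ = 0.9623/√(π² + 0.9261) = 0.293.
From t_s ≈ 4/(ζω_n): ω_n = 4/(ζ·t_s) = 4/(0.293·4.78) = 2.86 rad/s.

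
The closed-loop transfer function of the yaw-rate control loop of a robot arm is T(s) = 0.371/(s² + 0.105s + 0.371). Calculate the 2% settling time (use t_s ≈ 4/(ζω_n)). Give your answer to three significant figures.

t_s ≈ 76.2 s

Matching coefficients with s² + 2ζω_n s + ω_n² gives ω_n² = 0.371 ⇒ ω_n = 0.609 rad/s, and ζ = 0.105/(2ω_n) = 0.0862.
t_s ≈ 4/(ζω_n) = 4/(0.0862·0.609) = 76.2 s.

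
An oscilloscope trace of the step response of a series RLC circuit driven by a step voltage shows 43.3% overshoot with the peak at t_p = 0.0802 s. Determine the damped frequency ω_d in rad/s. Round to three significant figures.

t_p = π/ω_d, so ω_d = π/0.0802 = 39.2 rad/s.

ω_d ≈ 39.2 rad/s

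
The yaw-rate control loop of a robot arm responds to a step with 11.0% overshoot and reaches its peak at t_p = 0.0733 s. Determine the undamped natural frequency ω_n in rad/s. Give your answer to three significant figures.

ω_n ≈ 52.4 rad/s

The overshoot fixes ζ = −ln(OS)/√(π²+ln²(OS)) = 0.575.
t_p = π/ω_d ⇒ ω_d = 42.9 rad/s; then ω_n = ω_d/√(1−ζ²) = 52.4 rad/s.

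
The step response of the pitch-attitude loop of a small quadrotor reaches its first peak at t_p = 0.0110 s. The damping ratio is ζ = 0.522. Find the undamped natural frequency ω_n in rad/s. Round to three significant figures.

ω_n ≈ 335 rad/s

Peak time t_p = π/ω_d, so ω_d = π/t_p = π/0.0110 = 286 rad/s.
ω_n = ω_d/√(1−ζ²) = 286/√0.728 = 335 rad/s.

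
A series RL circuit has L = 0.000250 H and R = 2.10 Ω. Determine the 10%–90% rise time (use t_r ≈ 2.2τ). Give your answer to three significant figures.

t_r ≈ 0.000262 s

τ = L/R = 0.000250/2.10 = 0.000119 s.
t_r ≈ 2.2τ = 0.000262 s.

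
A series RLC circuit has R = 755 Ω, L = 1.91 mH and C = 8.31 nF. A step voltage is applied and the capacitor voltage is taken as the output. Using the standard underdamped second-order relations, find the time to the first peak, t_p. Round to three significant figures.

For a series RLC circuit (capacitor voltage as output), ω_n = 1/√(LC) = 1/√(1.91 mH · 8.31 nF) = 251000 rad/s.
ζ = (R/2)·√(C/L) = (755/2)·√(8.31 nF/1.91 mH) = 0.787.
ω_d = ω_n√(1−ζ²) = 155000 rad/s. t_p = π/ω_d = 0.0000203 s.

t_p ≈ 0.0000203 s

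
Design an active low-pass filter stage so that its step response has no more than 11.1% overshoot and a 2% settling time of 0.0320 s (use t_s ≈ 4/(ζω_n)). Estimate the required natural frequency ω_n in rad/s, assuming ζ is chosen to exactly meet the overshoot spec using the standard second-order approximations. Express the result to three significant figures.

ω_n ≈ 218 rad/s

Inverting the overshoot relation: ζ = |ln 0.111|/√(π² + ln²0.111) = 0.573.
Then ω_n = 4/(ζ t_s) = 4/(0.573 × 0.0320) = 218 rad/s.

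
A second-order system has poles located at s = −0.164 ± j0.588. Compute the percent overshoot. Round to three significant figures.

%OS ≈ 41.6%

|pole| = ω_n = √(0.164² + 0.588²) = 0.610 rad/s; ζ = cos θ = σ/ω_n = 0.269.
%OS = 100 e^{−πζ/√(1−ζ²)} with ζ = 0.269 gives 41.6%.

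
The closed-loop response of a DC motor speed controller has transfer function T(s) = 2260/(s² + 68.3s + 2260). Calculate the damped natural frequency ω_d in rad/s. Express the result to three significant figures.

Comparing the denominator to s² + 2ζω_n s + ω_n²: ω_n = √2260 = 47.5 rad/s, and 2ζω_n = 68.3 so ζ = 68.3/(2·47.5) = 0.718.
The damped frequency ω_d = ω_n√(1−ζ²) = 33.1 rad/s.

ω_d ≈ 33.1 rad/s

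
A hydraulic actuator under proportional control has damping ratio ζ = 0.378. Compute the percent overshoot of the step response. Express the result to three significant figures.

%OS ≈ 27.7%

For an underdamped second-order system, %OS = 100·exp(−πζ/√(1−ζ²)).
πζ/√(1−ζ²) = π·0.378/√(1−0.143) = 1.283, so %OS = 100·e^(−1.283) = 27.7%.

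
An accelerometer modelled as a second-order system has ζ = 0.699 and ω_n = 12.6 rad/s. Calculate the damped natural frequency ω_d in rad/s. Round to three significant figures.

ω_d = ω_n√(1−ζ²) = 12.6·√0.511 = 9.01 rad/s.

ω_d ≈ 9.01 rad/s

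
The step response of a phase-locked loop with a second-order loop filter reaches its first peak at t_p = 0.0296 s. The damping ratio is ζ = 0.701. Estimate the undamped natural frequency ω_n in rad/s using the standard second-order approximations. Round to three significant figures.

Peak time t_p = π/ω_d, so ω_d = π/t_p = π/0.0296 = 106 rad/s.
ω_n = ω_d/√(1−ζ²) = 106/√0.509 = 149 rad/s.

ω_n ≈ 149 rad/s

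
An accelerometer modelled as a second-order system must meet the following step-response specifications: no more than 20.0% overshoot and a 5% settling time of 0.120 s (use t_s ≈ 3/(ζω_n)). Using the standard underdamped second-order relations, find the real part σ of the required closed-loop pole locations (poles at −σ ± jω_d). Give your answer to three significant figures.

The settling-time spec alone fixes σ = ζω_n = 3/t_s = 3/0.120 = 25.0.
(Overshoot then fixes ζ = 0.456 and hence ω_d = σ·√(1−ζ²)/ζ = 48.8 rad/s.)

σ ≈ 25.0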